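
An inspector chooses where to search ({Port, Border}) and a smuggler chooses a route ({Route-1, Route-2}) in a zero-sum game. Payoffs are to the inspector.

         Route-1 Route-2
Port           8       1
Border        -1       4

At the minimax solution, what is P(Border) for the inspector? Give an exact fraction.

Row minima: Port → 1, Border → -1; maximin = 1.
Column maxima: Route-1 → 8, Route-2 → 4; minimax = 4.
1 ≠ 4, so there is no saddle point; optimal play is mixed.
Let the inspector play Port with probability p. Expected payoff against Route-1: 8p + (-1)(1−p) = 9p − 1; against Route-2: 1p + 4(1−p) = −3p + 4.
Setting these equal: 9p − 1 = −3p + 4 ⇒ 12p = 5 ⇒ p = 5/12, and the value is (9)·(5/12) − 1 = 11/4.
For the smuggler: with q = P(Route-1), equating Port's and Border's payoffs gives 7q + 1 = −5q + 4 ⇒ q = 1/4.

7/12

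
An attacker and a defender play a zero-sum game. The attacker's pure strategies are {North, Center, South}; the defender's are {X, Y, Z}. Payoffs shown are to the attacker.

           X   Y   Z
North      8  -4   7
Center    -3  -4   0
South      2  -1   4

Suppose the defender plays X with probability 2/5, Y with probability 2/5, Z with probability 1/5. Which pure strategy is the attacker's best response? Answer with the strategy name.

North

Expected payoff of North: (2/5)·8 + (2/5)·(-4) + (1/5)·7 = 3.
Expected payoff of Center: (2/5)·(-3) + (2/5)·(-4) + (1/5)·0 = -14/5.
Expected payoff of South: (2/5)·2 + (2/5)·(-1) + (1/5)·4 = 6/5.
The largest is 3, so the attacker's best response is North.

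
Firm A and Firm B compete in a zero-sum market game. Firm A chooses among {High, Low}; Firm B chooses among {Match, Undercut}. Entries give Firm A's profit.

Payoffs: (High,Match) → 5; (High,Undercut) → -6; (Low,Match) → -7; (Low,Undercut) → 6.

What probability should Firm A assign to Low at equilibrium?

11/24

Row minima: High → -6, Low → -7; maximin = -6.
Column maxima: Match → 5, Undercut → 6; minimax = 5.
-6 ≠ 5, so there is no saddle point; optimal play is mixed.
Let Firm A play High with probability p. Expected payoff against Match: 5p + (-7)(1−p) = 12p − 7; against Undercut: (-6)p + 6(1−p) = −12p + 6.
Setting these equal: 12p − 7 = −12p + 6 ⇒ 24p = 13 ⇒ p = 13/24, and the value is (12)·(13/24) − 7 = -1/2.
For Firm B: with q = P(Match), equating High's and Low's payoffs gives 11q − 6 = −13q + 6 ⇒ q = 1/2.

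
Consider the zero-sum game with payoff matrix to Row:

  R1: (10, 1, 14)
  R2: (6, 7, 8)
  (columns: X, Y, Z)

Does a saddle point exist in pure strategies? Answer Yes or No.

No

Row minima: R1 → 1, R2 → 6; maximin = 6.
Column maxima: X → 10, Y → 7, Z → 14; minimax = 7.
6 ≠ 7, so no pure-strategy equilibrium exists.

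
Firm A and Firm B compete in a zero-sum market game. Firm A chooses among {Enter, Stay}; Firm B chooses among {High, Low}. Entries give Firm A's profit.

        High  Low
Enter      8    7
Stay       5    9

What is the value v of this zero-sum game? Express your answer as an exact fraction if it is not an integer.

Row minima: Enter → 7, Stay → 5; maximin = 7.
Column maxima: High → 8, Low → 9; minimax = 8.
7 ≠ 8, so there is no saddle point; optimal play is mixed.
Let Firm A play Enter with probability p. Expected payoff against High: 8p + 5(1−p) = 3p + 5; against Low: 7p + 9(1−p) = −2p + 9.
Setting these equal: 3p + 5 = −2p + 9 ⇒ 5p = 4 ⇒ p = 4/5, and the value is (3)·(4/5) + 5 = 37/5.
For Firm B: with q = P(High), equating Enter's and Stay's payoffs gives q + 7 = −4q + 9 ⇒ q = 2/5.

37/5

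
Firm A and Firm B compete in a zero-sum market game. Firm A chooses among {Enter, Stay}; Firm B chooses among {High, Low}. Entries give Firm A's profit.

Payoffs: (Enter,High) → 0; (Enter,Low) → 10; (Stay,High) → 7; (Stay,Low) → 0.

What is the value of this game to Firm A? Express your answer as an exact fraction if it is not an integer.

70/17

Row minima: Enter → 0, Stay → 0; maximin = 0.
Column maxima: High → 7, Low → 10; minimax = 7.
0 ≠ 7, so there is no saddle point; optimal play is mixed.
Let Firm A play Enter with probability p. Expected payoff against High: 0p + 7(1−p) = −7p + 7; against Low: 10p + 0(1−p) = 10p.
Setting these equal: −7p + 7 = 10p ⇒ −17p = -7 ⇒ p = 7/17, and the value is (-7)·(7/17) + 7 = 70/17.
For Firm B: with q = P(High), equating Enter's and Stay's payoffs gives −10q + 10 = 7q ⇒ q = 10/17.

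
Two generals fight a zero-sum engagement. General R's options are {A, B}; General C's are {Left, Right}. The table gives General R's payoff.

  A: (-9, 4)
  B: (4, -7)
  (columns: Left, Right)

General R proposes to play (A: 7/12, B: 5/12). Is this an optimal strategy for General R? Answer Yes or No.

Against Left this mix gives (7/12)·(-9) + (5/12)·4 = -43/12.
Against Right this mix gives (7/12)·4 + (5/12)·(-7) = -7/12.
General C will play Left, holding General R to -43/12. Shifting weight toward the row that does better against Left would raise this floor (the equalizing mix achieves -47/24 against both Left and Right), so the proposed strategy is not optimal.

No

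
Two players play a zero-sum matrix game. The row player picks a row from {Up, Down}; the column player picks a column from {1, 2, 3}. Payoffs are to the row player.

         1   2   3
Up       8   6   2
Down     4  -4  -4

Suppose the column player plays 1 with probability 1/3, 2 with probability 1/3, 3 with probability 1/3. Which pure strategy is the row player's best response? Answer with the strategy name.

Up

Expected payoff of Up: (1/3)·8 + (1/3)·6 + (1/3)·2 = 16/3.
Expected payoff of Down: (1/3)·4 + (1/3)·(-4) + (1/3)·(-4) = -4/3.
The largest is 16/3, so the row player's best response is Up.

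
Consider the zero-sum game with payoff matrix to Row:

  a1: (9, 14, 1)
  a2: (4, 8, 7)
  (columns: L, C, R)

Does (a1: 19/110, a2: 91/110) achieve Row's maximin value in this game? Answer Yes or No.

Against L this mix gives (19/110)·9 + (91/110)·4 = 107/22.
Against C this mix gives (19/110)·14 + (91/110)·8 = 497/55.
Against R this mix gives (19/110)·1 + (91/110)·7 = 328/55.
Column will play L, holding Row to 107/22. Shifting weight toward the row that does better against L would raise this floor (the equalizing mix achieves 59/11 against both L and R), so the proposed strategy is not optimal.

No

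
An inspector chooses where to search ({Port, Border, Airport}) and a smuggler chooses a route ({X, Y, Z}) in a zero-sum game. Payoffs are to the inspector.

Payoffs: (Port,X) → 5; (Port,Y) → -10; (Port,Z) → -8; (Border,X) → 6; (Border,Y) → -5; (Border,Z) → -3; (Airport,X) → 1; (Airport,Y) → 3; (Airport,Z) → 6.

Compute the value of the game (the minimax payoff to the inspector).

Row minima: Port → -10, Border → -5, Airport → 1; maximin = 1.
Column maxima: X → 6, Y → 3, Z → 6; minimax = 3.
1 ≠ 3, so there is no saddle point; optimal play is mixed.
Port is strictly dominated by Border, so the inspector never plays it.
Z is strictly dominated by Y (it gives the inspector strictly more in every row), so the smuggler never plays it.
On the remaining 2×2 (Border, Airport vs X, Y):
Let the inspector play Border with probability p. Expected payoff against X: 6p + 1(1−p) = 5p + 1; against Y: (-5)p + 3(1−p) = −8p + 3.
Setting these equal: 5p + 1 = −8p + 3 ⇒ 13p = 2 ⇒ p = 2/13, and the value is (5)·(2/13) + 1 = 23/13.
For the smuggler: with q = P(X), equating Border's and Airport's payoffs gives 11q − 5 = −2q + 3 ⇒ q = 8/13.

23/13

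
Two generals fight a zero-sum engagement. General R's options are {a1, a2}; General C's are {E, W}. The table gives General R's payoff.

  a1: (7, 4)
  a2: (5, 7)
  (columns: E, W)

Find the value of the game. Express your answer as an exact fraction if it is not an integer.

Row minima: a1 → 4, a2 → 5; maximin = 5.
Column maxima: E → 7, W → 7; minimax = 7.
5 ≠ 7, so there is no saddle point; optimal play is mixed.
Let General R play a1 with probability p. Expected payoff against E: 7p + 5(1−p) = 2p + 5; against W: 4p + 7(1−p) = −3p + 7.
Setting these equal: 2p + 5 = −3p + 7 ⇒ 5p = 2 ⇒ p = 2/5, and the value is (2)·(2/5) + 5 = 29/5.
For General C: with q = P(E), equating a1's and a2's payoffs gives 3q + 4 = −2q + 7 ⇒ q = 3/5.

29/5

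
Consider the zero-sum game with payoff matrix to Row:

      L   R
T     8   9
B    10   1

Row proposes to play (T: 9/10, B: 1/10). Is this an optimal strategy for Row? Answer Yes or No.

Yes

Against L this mix gives (9/10)·8 + (1/10)·10 = 41/5.
Against R this mix gives (9/10)·9 + (1/10)·1 = 41/5.
All of Column's active replies (L, R) yield 41/5, and no column does worse for Row. The mix makes Column indifferent and guarantees 41/5, so it is optimal.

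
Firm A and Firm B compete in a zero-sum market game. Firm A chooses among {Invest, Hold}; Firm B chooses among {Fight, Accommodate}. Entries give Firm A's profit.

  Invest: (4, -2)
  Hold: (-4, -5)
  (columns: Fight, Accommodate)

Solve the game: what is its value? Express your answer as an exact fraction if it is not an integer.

-2

Row minima: Invest → -2, Hold → -5; maximin = -2.
Column maxima: Fight → 4, Accommodate → -2; minimax = -2.
Since maximin = minimax = -2, there is a saddle point and the value is -2.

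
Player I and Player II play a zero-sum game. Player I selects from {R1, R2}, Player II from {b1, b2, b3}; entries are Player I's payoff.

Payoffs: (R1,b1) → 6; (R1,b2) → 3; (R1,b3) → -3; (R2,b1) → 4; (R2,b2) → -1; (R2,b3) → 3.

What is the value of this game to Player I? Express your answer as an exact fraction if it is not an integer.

3/5

Row minima: R1 → -3, R2 → -1; maximin = -1.
Column maxima: b1 → 6, b2 → 3, b3 → 3; minimax = 3.
-1 ≠ 3, so there is no saddle point; optimal play is mixed.
b1 is strictly dominated by b2 (it gives Player I strictly more in every row), so Player II never plays it.
On the remaining 2×2 (R1, R2 vs b2, b3):
Let Player I play R1 with probability p. Expected payoff against b2: 3p + (-1)(1−p) = 4p − 1; against b3: (-3)p + 3(1−p) = −6p + 3.
Setting these equal: 4p − 1 = −6p + 3 ⇒ 10p = 4 ⇒ p = 2/5, and the value is (4)·(2/5) − 1 = 3/5.
For Player II: with q = P(b2), equating R1's and R2's payoffs gives 6q − 3 = −4q + 3 ⇒ q = 3/5.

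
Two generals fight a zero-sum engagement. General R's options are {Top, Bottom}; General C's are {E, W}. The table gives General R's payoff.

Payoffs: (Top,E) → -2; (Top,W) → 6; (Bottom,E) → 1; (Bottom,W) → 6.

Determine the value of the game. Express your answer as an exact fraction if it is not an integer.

1

Row minima: Top → -2, Bottom → 1; maximin = 1.
Column maxima: E → 1, W → 6; minimax = 1.
Since maximin = minimax = 1, there is a saddle point and the value is 1.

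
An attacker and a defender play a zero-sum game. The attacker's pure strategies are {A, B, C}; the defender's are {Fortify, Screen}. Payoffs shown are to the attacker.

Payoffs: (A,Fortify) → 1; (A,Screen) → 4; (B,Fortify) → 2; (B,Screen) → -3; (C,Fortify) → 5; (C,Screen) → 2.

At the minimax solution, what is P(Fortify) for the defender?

Row minima: A → 1, B → -3, C → 2; maximin = 2.
Column maxima: Fortify → 5, Screen → 4; minimax = 4.
2 ≠ 4, so there is no saddle point; optimal play is mixed.
B is strictly dominated by C, so the attacker never plays it.
On the remaining 2×2 (A, C vs Fortify, Screen):
Let the attacker play A with probability p. Expected payoff against Fortify: 1p + 5(1−p) = −4p + 5; against Screen: 4p + 2(1−p) = 2p + 2.
Setting these equal: −4p + 5 = 2p + 2 ⇒ −6p = -3 ⇒ p = 1/2, and the value is (-4)·(1/2) + 5 = 3.
For the defender: with q = P(Fortify), equating A's and C's payoffs gives −3q + 4 = 3q + 2 ⇒ q = 1/3.

1/3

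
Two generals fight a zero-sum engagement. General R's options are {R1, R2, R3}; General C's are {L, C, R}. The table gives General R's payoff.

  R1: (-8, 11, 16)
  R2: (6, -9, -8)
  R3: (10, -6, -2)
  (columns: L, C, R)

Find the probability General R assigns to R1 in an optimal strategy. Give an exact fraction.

16/35

Row minima: R1 → -8, R2 → -9, R3 → -6; maximin = -6.
Column maxima: L → 10, C → 11, R → 16; minimax = 10.
-6 ≠ 10, so there is no saddle point; optimal play is mixed.
R2 is strictly dominated by R3, so General R never plays it.
R is strictly dominated by C (it gives General R strictly more in every row), so General C never plays it.
On the remaining 2×2 (R1, R3 vs L, C):
Let General R play R1 with probability p. Expected payoff against L: (-8)p + 10(1−p) = −18p + 10; against C: 11p + (-6)(1−p) = 17p − 6.
Setting these equal: −18p + 10 = 17p − 6 ⇒ −35p = -16 ⇒ p = 16/35, and the value is (-18)·(16/35) + 10 = 62/35.
For General C: with q = P(L), equating R1's and R3's payoffs gives −19q + 11 = 16q − 6 ⇒ q = 17/35.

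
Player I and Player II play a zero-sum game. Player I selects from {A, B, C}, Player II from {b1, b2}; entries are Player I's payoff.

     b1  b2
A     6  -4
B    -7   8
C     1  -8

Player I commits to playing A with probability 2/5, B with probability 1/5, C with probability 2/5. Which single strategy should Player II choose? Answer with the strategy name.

If Player II plays b1, Player I's expected payoff is (2/5)·6 + (1/5)·(-7) + (2/5)·1 = 7/5.
If Player II plays b2, Player I's expected payoff is (2/5)·(-4) + (1/5)·8 + (2/5)·(-8) = -16/5.
Player II minimizes Player I's payoff; the smallest is -16/5, so the best response is b2.

b2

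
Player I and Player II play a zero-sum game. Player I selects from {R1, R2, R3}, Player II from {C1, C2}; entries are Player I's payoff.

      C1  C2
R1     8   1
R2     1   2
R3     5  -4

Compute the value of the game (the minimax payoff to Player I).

15/8

Row minima: R1 → 1, R2 → 1, R3 → -4; maximin = 1.
Column maxima: C1 → 8, C2 → 2; minimax = 2.
1 ≠ 2, so there is no saddle point; optimal play is mixed.
R3 is strictly dominated by R1, so Player I never plays it.
On the remaining 2×2 (R1, R2 vs C1, C2):
Let Player I play R1 with probability p. Expected payoff against C1: 8p + 1(1−p) = 7p + 1; against C2: 1p + 2(1−p) = −p + 2.
Setting these equal: 7p + 1 = −p + 2 ⇒ 8p = 1 ⇒ p = 1/8, and the value is (7)·(1/8) + 1 = 15/8.
For Player II: with q = P(C1), equating R1's and R2's payoffs gives 7q + 1 = −q + 2 ⇒ q = 1/8.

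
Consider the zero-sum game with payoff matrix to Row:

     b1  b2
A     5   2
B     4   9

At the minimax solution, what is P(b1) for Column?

Row minima: A → 2, B → 4; maximin = 4.
Column maxima: b1 → 5, b2 → 9; minimax = 5.
4 ≠ 5, so there is no saddle point; optimal play is mixed.
Let Row play A with probability p. Expected payoff against b1: 5p + 4(1−p) = p + 4; against b2: 2p + 9(1−p) = −7p + 9.
Setting these equal: p + 4 = −7p + 9 ⇒ 8p = 5 ⇒ p = 5/8, and the value is (1)·(5/8) + 4 = 37/8.
For Column: with q = P(b1), equating A's and B's payoffs gives 3q + 2 = −5q + 9 ⇒ q = 7/8.

7/8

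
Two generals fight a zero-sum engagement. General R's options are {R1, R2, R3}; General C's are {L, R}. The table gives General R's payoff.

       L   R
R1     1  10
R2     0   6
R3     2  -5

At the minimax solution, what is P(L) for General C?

15/16

Row minima: R1 → 1, R2 → 0, R3 → -5; maximin = 1.
Column maxima: L → 2, R → 10; minimax = 2.
1 ≠ 2, so there is no saddle point; optimal play is mixed.
R2 is strictly dominated by R1, so General R never plays it.
On the remaining 2×2 (R1, R3 vs L, R):
Let General R play R1 with probability p. Expected payoff against L: 1p + 2(1−p) = −p + 2; against R: 10p + (-5)(1−p) = 15p − 5.
Setting these equal: −p + 2 = 15p − 5 ⇒ −16p = -7 ⇒ p = 7/16, and the value is (-1)·(7/16) + 2 = 25/16.
For General C: with q = P(L), equating R1's and R3's payoffs gives −9q + 10 = 7q − 5 ⇒ q = 15/16.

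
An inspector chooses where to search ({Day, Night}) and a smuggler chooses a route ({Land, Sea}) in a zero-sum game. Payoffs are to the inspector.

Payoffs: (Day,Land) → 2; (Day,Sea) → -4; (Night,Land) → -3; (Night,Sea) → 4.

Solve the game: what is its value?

Row minima: Day → -4, Night → -3; maximin = -3.
Column maxima: Land → 2, Sea → 4; minimax = 2.
-3 ≠ 2, so there is no saddle point; optimal play is mixed.
Let the inspector play Day with probability p. Expected payoff against Land: 2p + (-3)(1−p) = 5p − 3; against Sea: (-4)p + 4(1−p) = −8p + 4.
Setting these equal: 5p − 3 = −8p + 4 ⇒ 13p = 7 ⇒ p = 7/13, and the value is (5)·(7/13) − 3 = -4/13.
For the smuggler: with q = P(Land), equating Day's and Night's payoffs gives 6q − 4 = −7q + 4 ⇒ q = 8/13.

-4/13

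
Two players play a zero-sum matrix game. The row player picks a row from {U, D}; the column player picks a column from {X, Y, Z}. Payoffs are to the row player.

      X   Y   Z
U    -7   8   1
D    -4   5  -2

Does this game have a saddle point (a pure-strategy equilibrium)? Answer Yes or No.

Yes

Row minima: U → -7, D → -4; maximin = -4.
Column maxima: X → -4, Y → 8, Z → 1; minimax = -4.
maximin = minimax = -4, so a saddle point exists.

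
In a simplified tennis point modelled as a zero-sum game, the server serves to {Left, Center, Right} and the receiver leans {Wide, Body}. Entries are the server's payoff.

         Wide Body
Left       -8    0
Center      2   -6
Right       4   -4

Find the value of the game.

-2

Row minima: Left → -8, Center → -6, Right → -4; maximin = -4.
Column maxima: Wide → 4, Body → 0; minimax = 0.
-4 ≠ 0, so there is no saddle point; optimal play is mixed.
Center is strictly dominated by Right, so the server never plays it.
On the remaining 2×2 (Left, Right vs Wide, Body):
Let the server play Left with probability p. Expected payoff against Wide: (-8)p + 4(1−p) = −12p + 4; against Body: 0p + (-4)(1−p) = 4p − 4.
Setting these equal: −12p + 4 = 4p − 4 ⇒ −16p = -8 ⇒ p = 1/2, and the value is (-12)·(1/2) + 4 = -2.
For the receiver: with q = P(Wide), equating Left's and Right's payoffs gives −8q = 8q − 4 ⇒ q = 1/4.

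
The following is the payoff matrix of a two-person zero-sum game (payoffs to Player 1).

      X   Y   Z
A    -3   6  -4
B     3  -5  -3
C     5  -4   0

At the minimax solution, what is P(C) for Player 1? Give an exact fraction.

Row minima: A → -4, B → -5, C → -4; maximin = -4.
Column maxima: X → 5, Y → 6, Z → 0; minimax = 0.
-4 ≠ 0, so there is no saddle point; optimal play is mixed.
B is strictly dominated by C, so Player 1 never plays it.
X is strictly dominated by Z (it gives Player 1 strictly more in every row), so Player 2 never plays it.
On the remaining 2×2 (A, C vs Y, Z):
Let Player 1 play A with probability p. Expected payoff against Y: 6p + (-4)(1−p) = 10p − 4; against Z: (-4)p + 0(1−p) = −4p.
Setting these equal: 10p − 4 = −4p ⇒ 14p = 4 ⇒ p = 2/7, and the value is (10)·(2/7) − 4 = -8/7.
For Player 2: with q = P(Y), equating A's and C's payoffs gives 10q − 4 = −4q ⇒ q = 2/7.

5/7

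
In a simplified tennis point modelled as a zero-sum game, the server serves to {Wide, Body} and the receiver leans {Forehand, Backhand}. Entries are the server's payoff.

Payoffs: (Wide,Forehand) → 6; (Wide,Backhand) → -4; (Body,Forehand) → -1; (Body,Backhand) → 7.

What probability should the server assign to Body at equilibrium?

Row minima: Wide → -4, Body → -1; maximin = -1.
Column maxima: Forehand → 6, Backhand → 7; minimax = 6.
-1 ≠ 6, so there is no saddle point; optimal play is mixed.
Let the server play Wide with probability p. Expected payoff against Forehand: 6p + (-1)(1−p) = 7p − 1; against Backhand: (-4)p + 7(1−p) = −11p + 7.
Setting these equal: 7p − 1 = −11p + 7 ⇒ 18p = 8 ⇒ p = 4/9, and the value is (7)·(4/9) − 1 = 19/9.
For the receiver: with q = P(Forehand), equating Wide's and Body's payoffs gives 10q − 4 = −8q + 7 ⇒ q = 11/18.

5/9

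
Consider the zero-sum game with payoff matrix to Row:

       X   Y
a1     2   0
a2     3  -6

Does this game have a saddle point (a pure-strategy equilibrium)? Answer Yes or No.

Row minima: a1 → 0, a2 → -6; maximin = 0.
Column maxima: X → 3, Y → 0; minimax = 0.
maximin = minimax = 0, so a saddle point exists.

Yes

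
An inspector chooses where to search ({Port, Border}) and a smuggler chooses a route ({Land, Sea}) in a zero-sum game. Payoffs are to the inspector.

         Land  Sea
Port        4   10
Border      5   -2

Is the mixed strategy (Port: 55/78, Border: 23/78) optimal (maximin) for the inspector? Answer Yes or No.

No

Against Land this mix gives (55/78)·4 + (23/78)·5 = 335/78.
Against Sea this mix gives (55/78)·10 + (23/78)·(-2) = 84/13.
The smuggler will play Land, holding the inspector to 335/78. Shifting weight toward the row that does better against Land would raise this floor (the equalizing mix achieves 58/13 against both Land and Sea), so the proposed strategy is not optimal.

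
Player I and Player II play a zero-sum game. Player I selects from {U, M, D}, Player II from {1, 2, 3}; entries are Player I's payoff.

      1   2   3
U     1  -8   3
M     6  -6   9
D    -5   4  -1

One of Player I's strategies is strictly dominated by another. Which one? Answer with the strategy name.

U

M gives a strictly higher payoff than U against every column: 6 > 1, -6 > -8, 9 > 3.
So U is strictly dominated and Player I never plays it.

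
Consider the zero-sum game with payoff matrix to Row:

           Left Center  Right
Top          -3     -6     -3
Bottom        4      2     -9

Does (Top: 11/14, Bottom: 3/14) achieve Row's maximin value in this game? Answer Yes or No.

Against Left this mix gives (11/14)·(-3) + (3/14)·4 = -3/2.
Against Center this mix gives (11/14)·(-6) + (3/14)·2 = -30/7.
Against Right this mix gives (11/14)·(-3) + (3/14)·(-9) = -30/7.
All of Column's active replies (Center, Right) yield -30/7, and no column does worse for Row. The mix makes Column indifferent and guarantees -30/7, so it is optimal.

Yes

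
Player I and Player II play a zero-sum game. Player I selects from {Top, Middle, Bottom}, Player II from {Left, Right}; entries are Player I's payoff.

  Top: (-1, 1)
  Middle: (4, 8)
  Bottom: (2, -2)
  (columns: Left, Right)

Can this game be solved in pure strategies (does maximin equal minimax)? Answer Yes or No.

Row minima: Top → -1, Middle → 4, Bottom → -2; maximin = 4.
Column maxima: Left → 4, Right → 8; minimax = 4.
maximin = minimax = 4, so a saddle point exists.

Yes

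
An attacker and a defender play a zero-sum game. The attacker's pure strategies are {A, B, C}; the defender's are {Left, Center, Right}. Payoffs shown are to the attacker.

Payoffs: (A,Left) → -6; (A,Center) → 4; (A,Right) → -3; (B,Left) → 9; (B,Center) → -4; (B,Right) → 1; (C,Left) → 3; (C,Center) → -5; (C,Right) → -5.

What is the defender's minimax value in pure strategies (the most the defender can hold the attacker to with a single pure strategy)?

1

Column maxima: Left → 9, Center → 4, Right → 1.
The smallest of these is 1.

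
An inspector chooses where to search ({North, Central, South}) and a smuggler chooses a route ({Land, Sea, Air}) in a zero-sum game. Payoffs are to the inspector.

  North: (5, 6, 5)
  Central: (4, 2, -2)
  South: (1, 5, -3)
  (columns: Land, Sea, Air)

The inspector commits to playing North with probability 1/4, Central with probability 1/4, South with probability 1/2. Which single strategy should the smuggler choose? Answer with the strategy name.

If the smuggler plays Land, the inspector's expected payoff is (1/4)·5 + (1/4)·4 + (1/2)·1 = 11/4.
If the smuggler plays Sea, the inspector's expected payoff is (1/4)·6 + (1/4)·2 + (1/2)·5 = 9/2.
If the smuggler plays Air, the inspector's expected payoff is (1/4)·5 + (1/4)·(-2) + (1/2)·(-3) = -3/4.
The smuggler minimizes the inspector's payoff; the smallest is -3/4, so the best response is Air.

Air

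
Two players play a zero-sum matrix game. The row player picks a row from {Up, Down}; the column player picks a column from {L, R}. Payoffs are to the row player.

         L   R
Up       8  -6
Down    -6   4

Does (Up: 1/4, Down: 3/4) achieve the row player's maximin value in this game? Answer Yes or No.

No

Against L this mix gives (1/4)·8 + (3/4)·(-6) = -5/2.
Against R this mix gives (1/4)·(-6) + (3/4)·4 = 3/2.
The column player will play L, holding the row player to -5/2. Shifting weight toward the row that does better against L would raise this floor (the equalizing mix achieves -1/6 against both L and R), so the proposed strategy is not optimal.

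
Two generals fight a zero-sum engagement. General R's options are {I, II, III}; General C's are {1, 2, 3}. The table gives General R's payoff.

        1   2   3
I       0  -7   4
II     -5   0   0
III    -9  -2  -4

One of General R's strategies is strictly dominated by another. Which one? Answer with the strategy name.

II gives a strictly higher payoff than III against every column: -5 > -9, 0 > -2, 0 > -4.
So III is strictly dominated and General R never plays it.

III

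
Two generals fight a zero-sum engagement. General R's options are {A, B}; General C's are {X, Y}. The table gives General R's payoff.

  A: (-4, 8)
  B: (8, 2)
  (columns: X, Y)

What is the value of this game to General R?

4

Row minima: A → -4, B → 2; maximin = 2.
Column maxima: X → 8, Y → 8; minimax = 8.
2 ≠ 8, so there is no saddle point; optimal play is mixed.
Let General R play A with probability p. Expected payoff against X: (-4)p + 8(1−p) = −12p + 8; against Y: 8p + 2(1−p) = 6p + 2.
Setting these equal: −12p + 8 = 6p + 2 ⇒ −18p = -6 ⇒ p = 1/3, and the value is (-12)·(1/3) + 8 = 4.
For General C: with q = P(X), equating A's and B's payoffs gives −12q + 8 = 6q + 2 ⇒ q = 1/3.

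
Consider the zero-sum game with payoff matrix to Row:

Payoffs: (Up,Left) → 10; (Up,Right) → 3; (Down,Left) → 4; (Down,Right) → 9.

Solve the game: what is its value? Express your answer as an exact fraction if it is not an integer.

13/2

Row minima: Up → 3, Down → 4; maximin = 4.
Column maxima: Left → 10, Right → 9; minimax = 9.
4 ≠ 9, so there is no saddle point; optimal play is mixed.
Let Row play Up with probability p. Expected payoff against Left: 10p + 4(1−p) = 6p + 4; against Right: 3p + 9(1−p) = −6p + 9.
Setting these equal: 6p + 4 = −6p + 9 ⇒ 12p = 5 ⇒ p = 5/12, and the value is (6)·(5/12) + 4 = 13/2.
For Column: with q = P(Left), equating Up's and Down's payoffs gives 7q + 3 = −5q + 9 ⇒ q = 1/2.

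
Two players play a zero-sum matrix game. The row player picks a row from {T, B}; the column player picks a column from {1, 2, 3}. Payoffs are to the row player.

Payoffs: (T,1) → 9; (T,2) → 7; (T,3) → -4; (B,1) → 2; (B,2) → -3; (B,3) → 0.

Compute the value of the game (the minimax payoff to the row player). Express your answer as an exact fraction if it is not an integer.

Row minima: T → -4, B → -3; maximin = -3.
Column maxima: 1 → 9, 2 → 7, 3 → 0; minimax = 0.
-3 ≠ 0, so there is no saddle point; optimal play is mixed.
1 is strictly dominated by 2 (it gives the row player strictly more in every row), so the column player never plays it.
On the remaining 2×2 (T, B vs 2, 3):
Let the row player play T with probability p. Expected payoff against 2: 7p + (-3)(1−p) = 10p − 3; against 3: (-4)p + 0(1−p) = −4p.
Setting these equal: 10p − 3 = −4p ⇒ 14p = 3 ⇒ p = 3/14, and the value is (10)·(3/14) − 3 = -6/7.
For the column player: with q = P(2), equating T's and B's payoffs gives 11q − 4 = −3q ⇒ q = 2/7.

-6/7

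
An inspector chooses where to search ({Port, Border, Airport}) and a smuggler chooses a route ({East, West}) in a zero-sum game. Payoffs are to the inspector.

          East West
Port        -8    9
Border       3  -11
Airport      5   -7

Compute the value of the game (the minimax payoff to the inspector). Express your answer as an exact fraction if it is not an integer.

Row minima: Port → -8, Border → -11, Airport → -7; maximin = -7.
Column maxima: East → 5, West → 9; minimax = 5.
-7 ≠ 5, so there is no saddle point; optimal play is mixed.
Border is strictly dominated by Airport, so the inspector never plays it.
On the remaining 2×2 (Port, Airport vs East, West):
Let the inspector play Port with probability p. Expected payoff against East: (-8)p + 5(1−p) = −13p + 5; against West: 9p + (-7)(1−p) = 16p − 7.
Setting these equal: −13p + 5 = 16p − 7 ⇒ −29p = -12 ⇒ p = 12/29, and the value is (-13)·(12/29) + 5 = -11/29.
For the smuggler: with q = P(East), equating Port's and Airport's payoffs gives −17q + 9 = 12q − 7 ⇒ q = 16/29.

-11/29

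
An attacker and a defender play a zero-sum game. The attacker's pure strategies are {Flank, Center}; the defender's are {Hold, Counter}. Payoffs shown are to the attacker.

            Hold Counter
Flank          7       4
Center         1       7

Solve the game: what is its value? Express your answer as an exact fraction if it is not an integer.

5

Row minima: Flank → 4, Center → 1; maximin = 4.
Column maxima: Hold → 7, Counter → 7; minimax = 7.
4 ≠ 7, so there is no saddle point; optimal play is mixed.
Let the attacker play Flank with probability p. Expected payoff against Hold: 7p + 1(1−p) = 6p + 1; against Counter: 4p + 7(1−p) = −3p + 7.
Setting these equal: 6p + 1 = −3p + 7 ⇒ 9p = 6 ⇒ p = 2/3, and the value is (6)·(2/3) + 1 = 5.
For the defender: with q = P(Hold), equating Flank's and Center's payoffs gives 3q + 4 = −6q + 7 ⇒ q = 1/3.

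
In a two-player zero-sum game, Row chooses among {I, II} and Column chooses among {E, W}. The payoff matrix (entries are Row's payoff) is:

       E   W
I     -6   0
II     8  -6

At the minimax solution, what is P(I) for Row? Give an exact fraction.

Row minima: I → -6, II → -6; maximin = -6.
Column maxima: E → 8, W → 0; minimax = 0.
-6 ≠ 0, so there is no saddle point; optimal play is mixed.
Let Row play I with probability p. Expected payoff against E: (-6)p + 8(1−p) = −14p + 8; against W: 0p + (-6)(1−p) = 6p − 6.
Setting these equal: −14p + 8 = 6p − 6 ⇒ −20p = -14 ⇒ p = 7/10, and the value is (-14)·(7/10) + 8 = -9/5.
For Column: with q = P(E), equating I's and II's payoffs gives −6q = 14q − 6 ⇒ q = 3/10.

7/10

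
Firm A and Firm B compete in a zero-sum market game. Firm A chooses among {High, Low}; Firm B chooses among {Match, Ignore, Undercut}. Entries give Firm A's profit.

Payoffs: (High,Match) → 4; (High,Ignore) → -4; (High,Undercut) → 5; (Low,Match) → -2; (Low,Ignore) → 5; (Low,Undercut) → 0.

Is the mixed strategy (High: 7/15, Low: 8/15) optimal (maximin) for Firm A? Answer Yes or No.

Against Match this mix gives (7/15)·4 + (8/15)·(-2) = 4/5.
Against Ignore this mix gives (7/15)·(-4) + (8/15)·5 = 4/5.
Against Undercut this mix gives (7/15)·5 + (8/15)·0 = 7/3.
All of Firm B's active replies (Match, Ignore) yield 4/5, and no column does worse for Firm A. The mix makes Firm B indifferent and guarantees 4/5, so it is optimal.

Yes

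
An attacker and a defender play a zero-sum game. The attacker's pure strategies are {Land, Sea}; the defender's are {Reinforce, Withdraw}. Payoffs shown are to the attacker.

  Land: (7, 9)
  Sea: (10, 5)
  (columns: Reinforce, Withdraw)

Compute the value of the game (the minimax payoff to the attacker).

55/7

Row minima: Land → 7, Sea → 5; maximin = 7.
Column maxima: Reinforce → 10, Withdraw → 9; minimax = 9.
7 ≠ 9, so there is no saddle point; optimal play is mixed.
Let the attacker play Land with probability p. Expected payoff against Reinforce: 7p + 10(1−p) = −3p + 10; against Withdraw: 9p + 5(1−p) = 4p + 5.
Setting these equal: −3p + 10 = 4p + 5 ⇒ −7p = -5 ⇒ p = 5/7, and the value is (-3)·(5/7) + 10 = 55/7.
For the defender: with q = P(Reinforce), equating Land's and Sea's payoffs gives −2q + 9 = 5q + 5 ⇒ q = 4/7.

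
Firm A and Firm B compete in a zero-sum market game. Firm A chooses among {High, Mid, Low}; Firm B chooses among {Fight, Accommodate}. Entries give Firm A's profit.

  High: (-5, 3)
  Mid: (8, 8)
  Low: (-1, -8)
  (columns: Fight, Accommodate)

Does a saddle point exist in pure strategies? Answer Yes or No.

Yes

Row minima: High → -5, Mid → 8, Low → -8; maximin = 8.
Column maxima: Fight → 8, Accommodate → 8; minimax = 8.
maximin = minimax = 8, so a saddle point exists.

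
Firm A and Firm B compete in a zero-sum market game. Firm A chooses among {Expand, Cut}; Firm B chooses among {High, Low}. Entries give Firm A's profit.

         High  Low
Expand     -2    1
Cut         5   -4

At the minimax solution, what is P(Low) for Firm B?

Row minima: Expand → -2, Cut → -4; maximin = -2.
Column maxima: High → 5, Low → 1; minimax = 1.
-2 ≠ 1, so there is no saddle point; optimal play is mixed.
Let Firm A play Expand with probability p. Expected payoff against High: (-2)p + 5(1−p) = −7p + 5; against Low: 1p + (-4)(1−p) = 5p − 4.
Setting these equal: −7p + 5 = 5p − 4 ⇒ −12p = -9 ⇒ p = 3/4, and the value is (-7)·(3/4) + 5 = -1/4.
For Firm B: with q = P(High), equating Expand's and Cut's payoffs gives −3q + 1 = 9q − 4 ⇒ q = 5/12.

7/12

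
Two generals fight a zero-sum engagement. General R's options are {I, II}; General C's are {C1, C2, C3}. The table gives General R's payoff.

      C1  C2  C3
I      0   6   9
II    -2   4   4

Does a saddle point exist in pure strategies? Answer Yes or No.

Yes

Row minima: I → 0, II → -2; maximin = 0.
Column maxima: C1 → 0, C2 → 6, C3 → 9; minimax = 0.
maximin = minimax = 0, so a saddle point exists.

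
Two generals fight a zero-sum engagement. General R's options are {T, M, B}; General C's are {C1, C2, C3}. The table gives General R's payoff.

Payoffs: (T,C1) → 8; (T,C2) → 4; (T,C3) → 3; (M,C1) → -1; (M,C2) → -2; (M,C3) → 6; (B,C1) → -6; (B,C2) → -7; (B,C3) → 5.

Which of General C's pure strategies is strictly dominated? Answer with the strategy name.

C1

C2 holds General R's payoff strictly below C1 in every row: 4 < 8, -2 < -1, -7 < -6.
So C1 is strictly dominated for General C.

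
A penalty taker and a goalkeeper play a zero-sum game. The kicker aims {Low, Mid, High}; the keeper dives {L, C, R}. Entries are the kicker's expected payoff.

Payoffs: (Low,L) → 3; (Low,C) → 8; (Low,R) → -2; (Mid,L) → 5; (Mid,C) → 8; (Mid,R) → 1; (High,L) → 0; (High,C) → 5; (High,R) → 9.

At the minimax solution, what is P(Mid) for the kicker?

9/13

Row minima: Low → -2, Mid → 1, High → 0; maximin = 1.
Column maxima: L → 5, C → 8, R → 9; minimax = 5.
1 ≠ 5, so there is no saddle point; optimal play is mixed.
C is strictly dominated by L (it gives the kicker strictly more in every row), so the keeper never plays it.
With C eliminated, Low is strictly dominated by Mid (Mid gives the kicker strictly more in every remaining column), so the kicker never plays it.
On the remaining 2×2 (Mid, High vs L, R):
Let the kicker play Mid with probability p. Expected payoff against L: 5p + 0(1−p) = 5p; against R: 1p + 9(1−p) = −8p + 9.
Setting these equal: 5p = −8p + 9 ⇒ 13p = 9 ⇒ p = 9/13, and the value is (5)·(9/13) = 45/13.
For the keeper: with q = P(L), equating Mid's and High's payoffs gives 4q + 1 = −9q + 9 ⇒ q = 8/13.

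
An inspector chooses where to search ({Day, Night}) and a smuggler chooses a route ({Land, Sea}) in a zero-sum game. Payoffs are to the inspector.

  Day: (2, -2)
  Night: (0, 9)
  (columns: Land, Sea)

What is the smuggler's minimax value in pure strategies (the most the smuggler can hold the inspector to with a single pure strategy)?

2

Column maxima: Land → 2, Sea → 9.
The smallest of these is 2.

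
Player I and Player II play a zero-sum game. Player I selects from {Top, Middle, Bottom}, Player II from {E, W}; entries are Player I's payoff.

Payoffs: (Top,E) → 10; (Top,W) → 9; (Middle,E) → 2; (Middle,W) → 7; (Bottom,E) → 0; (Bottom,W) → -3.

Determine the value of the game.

9

Row minima: Top → 9, Middle → 2, Bottom → -3; maximin = 9.
Column maxima: E → 10, W → 9; minimax = 9.
Since maximin = minimax = 9, there is a saddle point and the value is 9.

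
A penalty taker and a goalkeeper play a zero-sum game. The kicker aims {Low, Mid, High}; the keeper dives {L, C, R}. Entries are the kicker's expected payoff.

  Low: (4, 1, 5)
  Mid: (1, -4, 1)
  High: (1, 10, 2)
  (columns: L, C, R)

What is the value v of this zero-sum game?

13/4

Row minima: Low → 1, Mid → -4, High → 1; maximin = 1.
Column maxima: L → 4, C → 10, R → 5; minimax = 4.
1 ≠ 4, so there is no saddle point; optimal play is mixed.
Mid is strictly dominated by Low, so the kicker never plays it.
With Mid eliminated, R is strictly dominated by L (it gives the kicker strictly more in every remaining row), so the keeper never plays it.
On the remaining 2×2 (Low, High vs L, C):
Let the kicker play Low with probability p. Expected payoff against L: 4p + 1(1−p) = 3p + 1; against C: 1p + 10(1−p) = −9p + 10.
Setting these equal: 3p + 1 = −9p + 10 ⇒ 12p = 9 ⇒ p = 3/4, and the value is (3)·(3/4) + 1 = 13/4.
For the keeper: with q = P(L), equating Low's and High's payoffs gives 3q + 1 = −9q + 10 ⇒ q = 3/4.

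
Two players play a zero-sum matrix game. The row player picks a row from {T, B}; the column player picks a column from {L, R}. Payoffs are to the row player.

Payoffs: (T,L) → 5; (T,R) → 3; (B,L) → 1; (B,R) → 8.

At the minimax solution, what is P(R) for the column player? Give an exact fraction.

Row minima: T → 3, B → 1; maximin = 3.
Column maxima: L → 5, R → 8; minimax = 5.
3 ≠ 5, so there is no saddle point; optimal play is mixed.
Let the row player play T with probability p. Expected payoff against L: 5p + 1(1−p) = 4p + 1; against R: 3p + 8(1−p) = −5p + 8.
Setting these equal: 4p + 1 = −5p + 8 ⇒ 9p = 7 ⇒ p = 7/9, and the value is (4)·(7/9) + 1 = 37/9.
For the column player: with q = P(L), equating T's and B's payoffs gives 2q + 3 = −7q + 8 ⇒ q = 5/9.

4/9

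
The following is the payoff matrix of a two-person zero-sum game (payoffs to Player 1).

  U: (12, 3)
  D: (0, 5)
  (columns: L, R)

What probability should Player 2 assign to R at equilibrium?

6/7

Row minima: U → 3, D → 0; maximin = 3.
Column maxima: L → 12, R → 5; minimax = 5.
3 ≠ 5, so there is no saddle point; optimal play is mixed.
Let Player 1 play U with probability p. Expected payoff against L: 12p + 0(1−p) = 12p; against R: 3p + 5(1−p) = −2p + 5.
Setting these equal: 12p = −2p + 5 ⇒ 14p = 5 ⇒ p = 5/14, and the value is (12)·(5/14) = 30/7.
For Player 2: with q = P(L), equating U's and D's payoffs gives 9q + 3 = −5q + 5 ⇒ q = 1/7.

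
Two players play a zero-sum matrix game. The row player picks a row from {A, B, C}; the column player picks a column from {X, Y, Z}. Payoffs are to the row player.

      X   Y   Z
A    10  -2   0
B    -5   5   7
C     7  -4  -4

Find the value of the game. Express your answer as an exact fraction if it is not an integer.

20/11

Row minima: A → -2, B → -5, C → -4; maximin = -2.
Column maxima: X → 10, Y → 5, Z → 7; minimax = 5.
-2 ≠ 5, so there is no saddle point; optimal play is mixed.
C is strictly dominated by A, so the row player never plays it.
With C eliminated, Z is strictly dominated by Y (it gives the row player strictly more in every remaining row), so the column player never plays it.
On the remaining 2×2 (A, B vs X, Y):
Let the row player play A with probability p. Expected payoff against X: 10p + (-5)(1−p) = 15p − 5; against Y: (-2)p + 5(1−p) = −7p + 5.
Setting these equal: 15p − 5 = −7p + 5 ⇒ 22p = 10 ⇒ p = 5/11, and the value is (15)·(5/11) − 5 = 20/11.
For the column player: with q = P(X), equating A's and B's payoffs gives 12q − 2 = −10q + 5 ⇒ q = 7/22.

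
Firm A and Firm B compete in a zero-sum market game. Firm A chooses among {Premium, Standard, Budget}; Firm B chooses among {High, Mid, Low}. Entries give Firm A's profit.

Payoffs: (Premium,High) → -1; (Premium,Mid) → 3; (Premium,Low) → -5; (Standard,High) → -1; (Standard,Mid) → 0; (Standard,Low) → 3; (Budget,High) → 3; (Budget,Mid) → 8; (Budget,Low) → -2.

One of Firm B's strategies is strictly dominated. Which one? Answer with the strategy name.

High holds Firm A's payoff strictly below Mid in every row: -1 < 3, -1 < 0, 3 < 8.
So Mid is strictly dominated for Firm B.

Mid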